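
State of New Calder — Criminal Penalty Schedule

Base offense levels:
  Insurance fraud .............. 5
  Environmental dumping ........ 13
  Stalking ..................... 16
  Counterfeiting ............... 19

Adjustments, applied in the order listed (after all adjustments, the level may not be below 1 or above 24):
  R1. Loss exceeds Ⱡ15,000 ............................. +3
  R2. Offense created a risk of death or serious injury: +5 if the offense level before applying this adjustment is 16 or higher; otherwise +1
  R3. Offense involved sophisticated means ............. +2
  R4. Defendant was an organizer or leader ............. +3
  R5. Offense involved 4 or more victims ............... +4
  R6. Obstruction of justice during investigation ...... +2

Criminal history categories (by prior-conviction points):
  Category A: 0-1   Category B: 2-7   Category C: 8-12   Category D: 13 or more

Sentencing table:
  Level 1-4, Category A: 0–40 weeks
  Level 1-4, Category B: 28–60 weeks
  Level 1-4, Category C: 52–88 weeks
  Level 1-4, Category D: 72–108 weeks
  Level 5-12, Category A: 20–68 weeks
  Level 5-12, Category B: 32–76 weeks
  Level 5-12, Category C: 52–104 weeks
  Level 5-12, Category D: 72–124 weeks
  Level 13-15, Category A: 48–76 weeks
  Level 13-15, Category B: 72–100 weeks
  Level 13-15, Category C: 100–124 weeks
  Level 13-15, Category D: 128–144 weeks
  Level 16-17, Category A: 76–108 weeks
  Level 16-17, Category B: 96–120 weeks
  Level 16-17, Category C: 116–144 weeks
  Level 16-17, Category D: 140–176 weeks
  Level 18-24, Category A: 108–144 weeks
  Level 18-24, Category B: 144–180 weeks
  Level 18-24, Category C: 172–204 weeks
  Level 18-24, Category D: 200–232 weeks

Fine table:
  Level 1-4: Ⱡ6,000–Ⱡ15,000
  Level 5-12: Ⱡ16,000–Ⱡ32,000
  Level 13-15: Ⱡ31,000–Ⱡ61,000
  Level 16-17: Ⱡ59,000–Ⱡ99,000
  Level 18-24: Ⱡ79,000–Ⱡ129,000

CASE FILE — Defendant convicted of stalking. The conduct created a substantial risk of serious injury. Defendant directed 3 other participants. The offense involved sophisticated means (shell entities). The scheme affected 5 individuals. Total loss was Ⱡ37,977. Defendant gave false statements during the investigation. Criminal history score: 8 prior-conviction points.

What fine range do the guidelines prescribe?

Ⱡ79,000–Ⱡ129,000

Base offense level for stalking: 16.
R1 applies: 16 + 3 = 19.
R2 applies (level before this adjustment is 19 ≥ 16, so +5): 19 + 5 = 24.
R3 applies: 24 + 2 = 26.
R4 applies: 26 + 3 = 29.
R5 applies: 29 + 4 = 33.
R6 applies: 33 + 2 = 35.
Level 35 exceeds the maximum of 24; capped at 24.
Final offense level: 24.
Level 24 falls in the 18-24 band.
Fine table: Level 18-24 → Ⱡ79,000–Ⱡ129,000.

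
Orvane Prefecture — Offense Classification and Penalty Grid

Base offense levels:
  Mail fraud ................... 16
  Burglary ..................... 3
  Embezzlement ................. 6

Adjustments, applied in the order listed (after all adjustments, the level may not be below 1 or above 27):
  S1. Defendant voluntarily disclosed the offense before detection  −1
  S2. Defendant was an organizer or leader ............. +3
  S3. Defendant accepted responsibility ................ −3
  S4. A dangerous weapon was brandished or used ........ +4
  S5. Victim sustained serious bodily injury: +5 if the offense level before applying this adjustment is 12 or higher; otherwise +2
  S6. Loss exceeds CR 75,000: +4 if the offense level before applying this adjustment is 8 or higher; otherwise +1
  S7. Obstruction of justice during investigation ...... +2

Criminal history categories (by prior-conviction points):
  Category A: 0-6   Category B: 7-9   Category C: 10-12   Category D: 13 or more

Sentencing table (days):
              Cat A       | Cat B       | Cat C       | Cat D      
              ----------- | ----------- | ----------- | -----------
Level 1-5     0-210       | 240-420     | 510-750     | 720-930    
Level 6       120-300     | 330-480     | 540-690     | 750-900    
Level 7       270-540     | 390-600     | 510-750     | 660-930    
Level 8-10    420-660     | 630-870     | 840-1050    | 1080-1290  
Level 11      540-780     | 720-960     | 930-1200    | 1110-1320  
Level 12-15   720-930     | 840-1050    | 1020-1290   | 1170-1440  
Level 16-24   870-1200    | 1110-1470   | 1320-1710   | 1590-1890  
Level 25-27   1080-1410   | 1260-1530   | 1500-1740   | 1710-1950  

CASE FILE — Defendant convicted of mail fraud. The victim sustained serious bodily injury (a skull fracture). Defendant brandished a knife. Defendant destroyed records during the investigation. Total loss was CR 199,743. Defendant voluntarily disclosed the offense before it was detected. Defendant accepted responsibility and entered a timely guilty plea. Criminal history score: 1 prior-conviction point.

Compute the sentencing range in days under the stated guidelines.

Base offense level for mail fraud: 16.
S1 applies: 16 − 1 = 15.
S3 applies: 15 − 3 = 12.
S4 applies: 12 + 4 = 16.
S5 applies (level before this adjustment is 16 ≥ 12, so +5): 16 + 5 = 21.
S6 applies (level before this adjustment is 21 ≥ 8, so +4): 21 + 4 = 25.
S7 applies: 25 + 2 = 27.
Final offense level: 27.
Criminal history: 1 prior point → Category A (0-6).
Level 27 falls in the 25-27 band.
Grid: Level 25-27 × Category A = 1080-1410 days.

1080-1410 days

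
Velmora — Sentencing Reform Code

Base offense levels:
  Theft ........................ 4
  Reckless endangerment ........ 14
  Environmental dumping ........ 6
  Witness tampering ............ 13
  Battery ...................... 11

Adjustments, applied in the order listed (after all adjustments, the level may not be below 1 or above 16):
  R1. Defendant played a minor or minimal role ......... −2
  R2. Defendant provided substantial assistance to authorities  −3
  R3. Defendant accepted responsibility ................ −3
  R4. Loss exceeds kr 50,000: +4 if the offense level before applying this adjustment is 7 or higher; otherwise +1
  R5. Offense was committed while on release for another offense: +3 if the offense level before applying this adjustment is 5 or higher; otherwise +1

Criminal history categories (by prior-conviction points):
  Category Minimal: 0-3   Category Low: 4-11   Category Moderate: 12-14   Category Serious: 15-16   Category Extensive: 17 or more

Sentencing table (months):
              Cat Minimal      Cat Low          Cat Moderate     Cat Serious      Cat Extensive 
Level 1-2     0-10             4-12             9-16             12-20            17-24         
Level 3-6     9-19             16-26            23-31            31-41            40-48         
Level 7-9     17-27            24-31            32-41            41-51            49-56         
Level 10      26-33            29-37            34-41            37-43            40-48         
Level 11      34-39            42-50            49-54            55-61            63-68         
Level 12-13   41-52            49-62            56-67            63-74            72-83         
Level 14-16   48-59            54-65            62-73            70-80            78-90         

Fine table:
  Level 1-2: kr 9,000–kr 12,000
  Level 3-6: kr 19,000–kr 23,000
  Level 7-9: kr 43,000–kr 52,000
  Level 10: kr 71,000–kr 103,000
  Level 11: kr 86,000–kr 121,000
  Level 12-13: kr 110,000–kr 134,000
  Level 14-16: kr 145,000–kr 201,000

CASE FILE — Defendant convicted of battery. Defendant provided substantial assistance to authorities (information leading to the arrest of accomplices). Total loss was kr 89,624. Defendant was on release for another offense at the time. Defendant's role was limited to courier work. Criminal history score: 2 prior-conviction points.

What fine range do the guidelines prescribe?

Base offense level for battery: 11.
R1 applies: 11 − 2 = 9.
R2 applies: 9 − 3 = 6.
R4 applies (level before this adjustment is 6 < 7, so +1): 6 + 1 = 7.
R5 applies (level before this adjustment is 7 ≥ 5, so +3): 7 + 3 = 10.
Final offense level: 10.
Level 10 falls in the 10 band.
Fine table: Level 10 → kr 71,000–kr 103,000.

kr 71,000–kr 103,000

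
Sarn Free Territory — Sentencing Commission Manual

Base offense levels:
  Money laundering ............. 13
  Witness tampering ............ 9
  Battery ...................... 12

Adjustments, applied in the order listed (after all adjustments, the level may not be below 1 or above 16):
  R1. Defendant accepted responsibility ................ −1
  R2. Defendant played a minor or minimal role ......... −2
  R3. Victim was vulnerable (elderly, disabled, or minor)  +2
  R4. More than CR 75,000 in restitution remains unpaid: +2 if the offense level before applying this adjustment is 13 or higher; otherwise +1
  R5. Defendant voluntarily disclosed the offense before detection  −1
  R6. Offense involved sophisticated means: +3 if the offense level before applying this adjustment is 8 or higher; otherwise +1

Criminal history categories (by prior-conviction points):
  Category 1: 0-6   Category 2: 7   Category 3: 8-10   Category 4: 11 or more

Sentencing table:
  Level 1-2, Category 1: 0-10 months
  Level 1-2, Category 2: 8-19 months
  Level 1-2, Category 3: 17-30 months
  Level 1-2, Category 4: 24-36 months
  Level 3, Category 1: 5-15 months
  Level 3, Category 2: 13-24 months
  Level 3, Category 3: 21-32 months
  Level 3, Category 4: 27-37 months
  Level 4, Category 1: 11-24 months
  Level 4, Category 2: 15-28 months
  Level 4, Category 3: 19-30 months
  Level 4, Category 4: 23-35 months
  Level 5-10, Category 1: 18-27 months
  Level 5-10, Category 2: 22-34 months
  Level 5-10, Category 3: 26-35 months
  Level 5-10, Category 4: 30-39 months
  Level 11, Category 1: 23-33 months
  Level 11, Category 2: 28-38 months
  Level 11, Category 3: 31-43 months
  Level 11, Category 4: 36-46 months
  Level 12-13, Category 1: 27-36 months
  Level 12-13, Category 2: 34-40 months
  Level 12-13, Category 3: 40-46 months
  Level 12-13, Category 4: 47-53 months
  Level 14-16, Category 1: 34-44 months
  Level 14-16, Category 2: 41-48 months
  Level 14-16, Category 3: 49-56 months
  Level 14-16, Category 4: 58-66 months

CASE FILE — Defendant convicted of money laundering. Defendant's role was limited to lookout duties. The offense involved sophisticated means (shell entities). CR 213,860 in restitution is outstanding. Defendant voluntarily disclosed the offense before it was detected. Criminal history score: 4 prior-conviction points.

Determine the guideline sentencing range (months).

Base offense level for money laundering: 13.
R1 does not apply.
R2 applies: 13 − 2 = 11.
R3 does not apply.
R4 applies (level before this adjustment is 11 < 13, so +1): 11 + 1 = 12.
R5 applies: 12 − 1 = 11.
R6 applies (level before this adjustment is 11 ≥ 8, so +3): 11 + 3 = 14.
Final offense level: 14.
Criminal history: 4 prior points → Category 1 (0-6).
Level 14 falls in the 14-16 band.
Grid: Level 14-16 × Category 1 = 34-44 months.

34-44 months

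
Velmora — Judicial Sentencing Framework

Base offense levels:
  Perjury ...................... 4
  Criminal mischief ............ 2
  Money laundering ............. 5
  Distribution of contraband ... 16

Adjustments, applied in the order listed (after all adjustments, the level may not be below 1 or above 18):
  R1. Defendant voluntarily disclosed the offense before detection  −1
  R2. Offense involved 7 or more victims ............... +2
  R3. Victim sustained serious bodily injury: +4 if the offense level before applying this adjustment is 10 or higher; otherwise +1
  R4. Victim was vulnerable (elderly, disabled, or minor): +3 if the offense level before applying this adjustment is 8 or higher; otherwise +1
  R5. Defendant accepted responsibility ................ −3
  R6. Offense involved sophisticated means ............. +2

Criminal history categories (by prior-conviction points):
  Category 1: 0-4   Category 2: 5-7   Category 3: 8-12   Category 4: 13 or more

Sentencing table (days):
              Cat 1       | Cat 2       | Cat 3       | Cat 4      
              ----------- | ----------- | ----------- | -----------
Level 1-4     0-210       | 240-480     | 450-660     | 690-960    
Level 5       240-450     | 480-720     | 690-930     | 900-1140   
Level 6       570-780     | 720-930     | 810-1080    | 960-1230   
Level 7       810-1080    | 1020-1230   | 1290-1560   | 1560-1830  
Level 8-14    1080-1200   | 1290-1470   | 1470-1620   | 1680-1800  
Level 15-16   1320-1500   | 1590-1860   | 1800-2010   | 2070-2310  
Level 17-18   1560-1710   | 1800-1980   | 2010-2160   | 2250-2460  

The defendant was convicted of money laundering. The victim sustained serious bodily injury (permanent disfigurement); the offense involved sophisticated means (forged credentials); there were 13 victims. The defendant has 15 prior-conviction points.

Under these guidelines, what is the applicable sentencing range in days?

Base offense level for money laundering: 5.
R2 applies: 5 + 2 = 7.
R3 applies (level before this adjustment is 7 < 10, so +1): 7 + 1 = 8.
R6 applies: 8 + 2 = 10.
Final offense level: 10.
Criminal history: 15 prior points → Category 4 (13+).
Level 10 falls in the 8-14 band.
Grid: Level 8-14 × Category 4 = 1680-1800 days.

1680-1800 days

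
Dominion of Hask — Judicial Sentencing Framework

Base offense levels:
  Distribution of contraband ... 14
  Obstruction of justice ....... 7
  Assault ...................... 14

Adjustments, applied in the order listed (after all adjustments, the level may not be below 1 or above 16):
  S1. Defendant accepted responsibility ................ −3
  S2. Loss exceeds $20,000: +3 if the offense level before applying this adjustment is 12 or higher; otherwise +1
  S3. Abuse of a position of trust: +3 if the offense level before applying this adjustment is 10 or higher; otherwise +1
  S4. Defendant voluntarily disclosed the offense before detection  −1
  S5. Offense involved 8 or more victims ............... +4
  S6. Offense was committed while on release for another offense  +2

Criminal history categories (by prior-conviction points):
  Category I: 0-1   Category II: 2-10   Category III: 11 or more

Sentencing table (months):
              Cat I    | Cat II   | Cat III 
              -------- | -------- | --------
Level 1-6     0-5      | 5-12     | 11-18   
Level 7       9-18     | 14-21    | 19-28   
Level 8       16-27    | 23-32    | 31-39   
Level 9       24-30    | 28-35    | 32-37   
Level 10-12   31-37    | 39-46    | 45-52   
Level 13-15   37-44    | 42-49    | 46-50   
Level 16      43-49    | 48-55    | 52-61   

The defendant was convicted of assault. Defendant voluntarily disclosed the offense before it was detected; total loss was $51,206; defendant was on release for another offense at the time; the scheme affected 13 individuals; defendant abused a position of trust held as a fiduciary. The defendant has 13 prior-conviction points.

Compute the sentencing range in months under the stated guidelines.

52-61 months

Base offense level for assault: 14.
S2 applies (level before this adjustment is 14 ≥ 12, so +3): 14 + 3 = 17.
S3 applies (level before this adjustment is 17 ≥ 10, so +3): 17 + 3 = 20.
S4 applies: 20 − 1 = 19.
S5 applies: 19 + 4 = 23.
S6 applies: 23 + 2 = 25.
Level 25 exceeds the maximum of 16; capped at 16.
Final offense level: 16.
Criminal history: 13 prior points → Category III (11+).
Level 16 falls in the 16 band.
Grid: Level 16 × Category III = 52-61 months.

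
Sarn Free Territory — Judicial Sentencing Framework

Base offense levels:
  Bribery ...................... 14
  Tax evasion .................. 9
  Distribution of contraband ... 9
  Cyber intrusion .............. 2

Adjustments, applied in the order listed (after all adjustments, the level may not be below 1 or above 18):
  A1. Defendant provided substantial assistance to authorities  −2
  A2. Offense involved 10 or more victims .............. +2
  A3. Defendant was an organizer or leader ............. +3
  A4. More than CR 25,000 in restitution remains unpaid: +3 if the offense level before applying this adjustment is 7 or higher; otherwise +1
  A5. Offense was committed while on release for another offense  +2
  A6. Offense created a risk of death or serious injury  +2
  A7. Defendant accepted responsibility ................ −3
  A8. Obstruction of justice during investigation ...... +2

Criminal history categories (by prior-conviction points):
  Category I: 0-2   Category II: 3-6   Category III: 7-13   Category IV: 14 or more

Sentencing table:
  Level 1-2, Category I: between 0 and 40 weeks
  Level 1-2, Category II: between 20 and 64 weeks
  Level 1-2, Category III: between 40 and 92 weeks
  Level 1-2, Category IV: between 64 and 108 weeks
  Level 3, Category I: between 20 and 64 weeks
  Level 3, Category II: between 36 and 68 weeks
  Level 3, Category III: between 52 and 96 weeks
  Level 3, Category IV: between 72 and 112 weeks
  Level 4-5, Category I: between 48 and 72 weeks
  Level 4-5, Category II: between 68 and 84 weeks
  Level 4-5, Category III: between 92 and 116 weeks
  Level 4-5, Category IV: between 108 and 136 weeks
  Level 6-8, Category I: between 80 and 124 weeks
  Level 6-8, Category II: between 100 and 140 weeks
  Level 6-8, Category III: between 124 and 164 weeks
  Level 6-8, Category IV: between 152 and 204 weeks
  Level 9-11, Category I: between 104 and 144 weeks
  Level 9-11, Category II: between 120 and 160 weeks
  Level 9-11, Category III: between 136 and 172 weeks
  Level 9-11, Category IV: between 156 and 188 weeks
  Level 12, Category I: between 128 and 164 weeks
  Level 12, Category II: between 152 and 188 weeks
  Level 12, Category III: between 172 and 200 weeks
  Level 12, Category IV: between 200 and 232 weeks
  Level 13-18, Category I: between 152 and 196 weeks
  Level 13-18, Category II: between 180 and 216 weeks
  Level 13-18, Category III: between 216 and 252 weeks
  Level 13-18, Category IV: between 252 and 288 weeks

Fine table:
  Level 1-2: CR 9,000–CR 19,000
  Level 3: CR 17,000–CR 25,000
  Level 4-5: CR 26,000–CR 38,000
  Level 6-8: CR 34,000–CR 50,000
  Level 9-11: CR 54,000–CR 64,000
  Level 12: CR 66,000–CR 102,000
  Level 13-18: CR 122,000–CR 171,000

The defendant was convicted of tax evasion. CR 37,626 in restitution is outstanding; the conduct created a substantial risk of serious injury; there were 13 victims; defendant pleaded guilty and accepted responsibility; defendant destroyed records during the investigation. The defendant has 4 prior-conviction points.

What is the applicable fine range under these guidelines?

CR 122,000–CR 171,000

Base offense level for tax evasion: 9.
A1 does not apply.
A2 applies: 9 + 2 = 11.
A4 applies (level before this adjustment is 11 ≥ 7, so +3): 11 + 3 = 14.
A6 applies: 14 + 2 = 16.
A7 applies: 16 − 3 = 13.
A8 applies: 13 + 2 = 15.
Final offense level: 15.
Level 15 falls in the 13-18 band.
Fine table: Level 13-18 → CR 122,000–CR 171,000.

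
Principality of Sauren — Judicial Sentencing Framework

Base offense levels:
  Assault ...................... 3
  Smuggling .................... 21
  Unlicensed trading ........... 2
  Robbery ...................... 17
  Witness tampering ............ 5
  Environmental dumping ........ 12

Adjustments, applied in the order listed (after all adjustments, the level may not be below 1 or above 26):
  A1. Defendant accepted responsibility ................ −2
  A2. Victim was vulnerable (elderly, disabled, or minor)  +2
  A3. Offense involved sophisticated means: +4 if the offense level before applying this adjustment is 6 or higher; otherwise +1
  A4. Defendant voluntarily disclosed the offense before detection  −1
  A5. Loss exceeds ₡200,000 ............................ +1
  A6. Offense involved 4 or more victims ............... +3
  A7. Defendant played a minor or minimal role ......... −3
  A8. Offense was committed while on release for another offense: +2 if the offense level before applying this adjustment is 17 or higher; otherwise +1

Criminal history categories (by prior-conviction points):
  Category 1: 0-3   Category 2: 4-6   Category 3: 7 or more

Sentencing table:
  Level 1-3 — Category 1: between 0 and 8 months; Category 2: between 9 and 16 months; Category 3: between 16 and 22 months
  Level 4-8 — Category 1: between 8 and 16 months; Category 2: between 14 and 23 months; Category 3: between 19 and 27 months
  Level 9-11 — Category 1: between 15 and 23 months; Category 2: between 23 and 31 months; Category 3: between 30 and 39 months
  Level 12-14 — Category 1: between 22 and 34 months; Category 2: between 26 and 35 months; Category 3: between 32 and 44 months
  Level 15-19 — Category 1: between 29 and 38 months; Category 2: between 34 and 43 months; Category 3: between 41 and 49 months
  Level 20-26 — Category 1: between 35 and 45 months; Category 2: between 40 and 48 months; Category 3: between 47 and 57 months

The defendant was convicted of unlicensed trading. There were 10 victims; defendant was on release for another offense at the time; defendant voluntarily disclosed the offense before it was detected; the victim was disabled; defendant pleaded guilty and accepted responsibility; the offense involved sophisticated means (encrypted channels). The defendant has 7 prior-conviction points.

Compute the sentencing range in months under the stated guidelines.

19-27 months

Base offense level for unlicensed trading: 2.
A1 applies: 2 − 2 = 0.
A2 applies: 0 + 2 = 2.
A3 applies (level before this adjustment is 2 < 6, so +1): 2 + 1 = 3.
A4 applies: 3 − 1 = 2.
A5 does not apply.
A6 applies: 2 + 3 = 5.
A8 applies (level before this adjustment is 5 < 17, so +1): 5 + 1 = 6.
Final offense level: 6.
Criminal history: 7 prior points → Category 3 (7+).
Level 6 falls in the 4-8 band.
Grid: Level 4-8 × Category 3 = 19-27 months.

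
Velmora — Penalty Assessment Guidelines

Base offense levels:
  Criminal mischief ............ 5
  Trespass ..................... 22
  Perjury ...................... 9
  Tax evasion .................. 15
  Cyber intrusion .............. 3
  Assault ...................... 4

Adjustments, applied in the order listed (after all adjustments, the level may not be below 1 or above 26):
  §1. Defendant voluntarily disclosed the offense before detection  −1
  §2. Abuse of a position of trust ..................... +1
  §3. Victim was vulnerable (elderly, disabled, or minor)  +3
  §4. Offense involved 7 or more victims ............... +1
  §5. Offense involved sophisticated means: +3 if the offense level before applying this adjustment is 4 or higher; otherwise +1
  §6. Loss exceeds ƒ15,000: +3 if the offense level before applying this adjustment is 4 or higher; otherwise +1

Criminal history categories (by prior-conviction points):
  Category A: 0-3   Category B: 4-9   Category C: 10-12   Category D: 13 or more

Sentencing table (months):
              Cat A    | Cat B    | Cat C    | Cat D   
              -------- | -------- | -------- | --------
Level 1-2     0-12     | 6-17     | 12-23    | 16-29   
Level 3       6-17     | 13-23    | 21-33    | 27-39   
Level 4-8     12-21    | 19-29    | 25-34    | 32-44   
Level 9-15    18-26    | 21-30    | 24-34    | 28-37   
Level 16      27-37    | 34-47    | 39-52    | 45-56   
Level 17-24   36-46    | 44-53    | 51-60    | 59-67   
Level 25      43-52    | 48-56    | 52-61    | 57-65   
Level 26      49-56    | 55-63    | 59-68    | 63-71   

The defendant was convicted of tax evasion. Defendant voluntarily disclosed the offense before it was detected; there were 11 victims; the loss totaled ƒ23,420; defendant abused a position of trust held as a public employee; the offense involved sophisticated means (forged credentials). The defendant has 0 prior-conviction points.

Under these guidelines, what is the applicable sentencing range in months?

Base offense level for tax evasion: 15.
§1 applies: 15 − 1 = 14.
§2 applies: 14 + 1 = 15.
§3 does not apply.
§4 applies: 15 + 1 = 16.
§5 applies (level before this adjustment is 16 ≥ 4, so +3): 16 + 3 = 19.
§6 applies (level before this adjustment is 19 ≥ 4, so +3): 19 + 3 = 22.
Final offense level: 22.
Criminal history: 0 prior points → Category A (0-3).
Level 22 falls in the 17-24 band.
Grid: Level 17-24 × Category A = 36-46 months.

36-46 months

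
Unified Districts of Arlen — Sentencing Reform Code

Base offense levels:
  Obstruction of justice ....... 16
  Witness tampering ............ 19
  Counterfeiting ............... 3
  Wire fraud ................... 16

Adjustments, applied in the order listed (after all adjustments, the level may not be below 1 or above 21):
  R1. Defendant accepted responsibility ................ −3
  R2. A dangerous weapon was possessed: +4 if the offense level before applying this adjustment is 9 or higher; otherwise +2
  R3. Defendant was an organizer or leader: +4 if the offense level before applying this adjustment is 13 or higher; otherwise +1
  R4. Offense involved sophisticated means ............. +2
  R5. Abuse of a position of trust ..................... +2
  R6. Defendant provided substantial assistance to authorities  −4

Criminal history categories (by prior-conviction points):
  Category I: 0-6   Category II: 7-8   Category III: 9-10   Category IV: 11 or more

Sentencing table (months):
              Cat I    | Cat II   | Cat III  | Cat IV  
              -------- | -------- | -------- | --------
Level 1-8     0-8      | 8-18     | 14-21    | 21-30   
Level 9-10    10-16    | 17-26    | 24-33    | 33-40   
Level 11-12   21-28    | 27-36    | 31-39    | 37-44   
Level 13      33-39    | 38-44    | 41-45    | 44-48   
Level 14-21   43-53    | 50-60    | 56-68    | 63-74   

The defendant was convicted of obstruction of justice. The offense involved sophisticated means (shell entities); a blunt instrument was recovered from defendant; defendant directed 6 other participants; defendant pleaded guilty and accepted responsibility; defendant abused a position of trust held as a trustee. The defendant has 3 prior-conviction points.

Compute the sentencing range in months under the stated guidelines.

Base offense level for obstruction of justice: 16.
R1 applies: 16 − 3 = 13.
R2 applies (level before this adjustment is 13 ≥ 9, so +4): 13 + 4 = 17.
R3 applies (level before this adjustment is 17 ≥ 13, so +4): 17 + 4 = 21.
R4 applies: 21 + 2 = 23.
R5 applies: 23 + 2 = 25.
R6 does not apply.
Level 25 exceeds the maximum of 21; capped at 21.
Final offense level: 21.
Criminal history: 3 prior points → Category I (0-6).
Level 21 falls in the 14-21 band.
Grid: Level 14-21 × Category I = 43-53 months.

43-53 months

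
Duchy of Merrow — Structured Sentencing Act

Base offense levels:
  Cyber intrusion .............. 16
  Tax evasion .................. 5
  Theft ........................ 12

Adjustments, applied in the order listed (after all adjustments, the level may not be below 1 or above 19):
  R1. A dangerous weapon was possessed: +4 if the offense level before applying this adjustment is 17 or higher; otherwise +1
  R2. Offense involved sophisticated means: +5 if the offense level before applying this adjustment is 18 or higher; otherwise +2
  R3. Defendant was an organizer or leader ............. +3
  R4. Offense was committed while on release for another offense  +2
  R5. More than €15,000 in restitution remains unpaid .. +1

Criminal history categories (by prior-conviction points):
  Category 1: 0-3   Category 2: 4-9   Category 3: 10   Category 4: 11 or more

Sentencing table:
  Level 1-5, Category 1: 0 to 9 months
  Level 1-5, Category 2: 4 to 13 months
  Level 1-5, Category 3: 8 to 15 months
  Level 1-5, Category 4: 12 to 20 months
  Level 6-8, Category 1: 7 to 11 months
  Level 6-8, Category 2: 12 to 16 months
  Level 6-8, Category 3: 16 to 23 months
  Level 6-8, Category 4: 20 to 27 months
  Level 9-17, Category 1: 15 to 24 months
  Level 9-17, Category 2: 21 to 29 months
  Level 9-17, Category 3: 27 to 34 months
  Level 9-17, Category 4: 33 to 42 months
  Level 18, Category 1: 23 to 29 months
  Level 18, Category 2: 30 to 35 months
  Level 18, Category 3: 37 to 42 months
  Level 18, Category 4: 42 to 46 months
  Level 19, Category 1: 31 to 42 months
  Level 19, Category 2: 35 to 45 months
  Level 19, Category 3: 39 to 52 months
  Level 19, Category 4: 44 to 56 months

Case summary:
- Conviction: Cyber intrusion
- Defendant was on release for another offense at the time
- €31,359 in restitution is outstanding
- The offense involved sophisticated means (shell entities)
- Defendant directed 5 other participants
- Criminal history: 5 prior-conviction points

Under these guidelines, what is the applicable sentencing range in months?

35-45 months

Base offense level for cyber intrusion: 16.
R2 applies (level before this adjustment is 16 < 18, so +2): 16 + 2 = 18.
R3 applies: 18 + 3 = 21.
R4 applies: 21 + 2 = 23.
R5 applies: 23 + 1 = 24.
Level 24 exceeds the maximum of 19; capped at 19.
Final offense level: 19.
Criminal history: 5 prior points → Category 2 (4-9).
Level 19 falls in the 19 band.
Grid: Level 19 × Category 2 = 35-45 months.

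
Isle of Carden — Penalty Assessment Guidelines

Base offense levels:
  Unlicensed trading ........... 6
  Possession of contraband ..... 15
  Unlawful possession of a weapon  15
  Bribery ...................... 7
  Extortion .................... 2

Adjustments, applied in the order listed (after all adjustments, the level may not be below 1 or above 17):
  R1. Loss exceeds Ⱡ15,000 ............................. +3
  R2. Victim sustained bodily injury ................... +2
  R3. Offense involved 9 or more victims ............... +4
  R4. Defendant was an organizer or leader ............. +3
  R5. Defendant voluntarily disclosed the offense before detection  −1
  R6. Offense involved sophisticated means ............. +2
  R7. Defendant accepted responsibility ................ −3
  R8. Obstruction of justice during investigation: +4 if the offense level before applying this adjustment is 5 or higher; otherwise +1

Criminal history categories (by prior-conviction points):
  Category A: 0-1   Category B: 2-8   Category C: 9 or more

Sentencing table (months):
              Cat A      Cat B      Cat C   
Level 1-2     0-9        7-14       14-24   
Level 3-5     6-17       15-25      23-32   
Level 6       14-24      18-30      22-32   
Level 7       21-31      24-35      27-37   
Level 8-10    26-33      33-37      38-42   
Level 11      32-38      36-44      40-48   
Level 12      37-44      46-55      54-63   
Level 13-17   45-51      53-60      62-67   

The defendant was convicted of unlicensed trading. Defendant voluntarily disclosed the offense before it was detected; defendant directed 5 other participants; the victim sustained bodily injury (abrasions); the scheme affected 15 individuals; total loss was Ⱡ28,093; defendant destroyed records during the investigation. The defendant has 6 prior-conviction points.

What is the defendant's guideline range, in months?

Base offense level for unlicensed trading: 6.
R1 applies: 6 + 3 = 9.
R2 applies: 9 + 2 = 11.
R3 applies: 11 + 4 = 15.
R4 applies: 15 + 3 = 18.
R5 applies: 18 − 1 = 17.
R6 does not apply.
R8 applies (level before this adjustment is 17 ≥ 5, so +4): 17 + 4 = 21.
Level 21 exceeds the maximum of 17; capped at 17.
Final offense level: 17.
Criminal history: 6 prior points → Category B (2-8).
Level 17 falls in the 13-17 band.
Grid: Level 13-17 × Category B = 53-60 months.

53-60 months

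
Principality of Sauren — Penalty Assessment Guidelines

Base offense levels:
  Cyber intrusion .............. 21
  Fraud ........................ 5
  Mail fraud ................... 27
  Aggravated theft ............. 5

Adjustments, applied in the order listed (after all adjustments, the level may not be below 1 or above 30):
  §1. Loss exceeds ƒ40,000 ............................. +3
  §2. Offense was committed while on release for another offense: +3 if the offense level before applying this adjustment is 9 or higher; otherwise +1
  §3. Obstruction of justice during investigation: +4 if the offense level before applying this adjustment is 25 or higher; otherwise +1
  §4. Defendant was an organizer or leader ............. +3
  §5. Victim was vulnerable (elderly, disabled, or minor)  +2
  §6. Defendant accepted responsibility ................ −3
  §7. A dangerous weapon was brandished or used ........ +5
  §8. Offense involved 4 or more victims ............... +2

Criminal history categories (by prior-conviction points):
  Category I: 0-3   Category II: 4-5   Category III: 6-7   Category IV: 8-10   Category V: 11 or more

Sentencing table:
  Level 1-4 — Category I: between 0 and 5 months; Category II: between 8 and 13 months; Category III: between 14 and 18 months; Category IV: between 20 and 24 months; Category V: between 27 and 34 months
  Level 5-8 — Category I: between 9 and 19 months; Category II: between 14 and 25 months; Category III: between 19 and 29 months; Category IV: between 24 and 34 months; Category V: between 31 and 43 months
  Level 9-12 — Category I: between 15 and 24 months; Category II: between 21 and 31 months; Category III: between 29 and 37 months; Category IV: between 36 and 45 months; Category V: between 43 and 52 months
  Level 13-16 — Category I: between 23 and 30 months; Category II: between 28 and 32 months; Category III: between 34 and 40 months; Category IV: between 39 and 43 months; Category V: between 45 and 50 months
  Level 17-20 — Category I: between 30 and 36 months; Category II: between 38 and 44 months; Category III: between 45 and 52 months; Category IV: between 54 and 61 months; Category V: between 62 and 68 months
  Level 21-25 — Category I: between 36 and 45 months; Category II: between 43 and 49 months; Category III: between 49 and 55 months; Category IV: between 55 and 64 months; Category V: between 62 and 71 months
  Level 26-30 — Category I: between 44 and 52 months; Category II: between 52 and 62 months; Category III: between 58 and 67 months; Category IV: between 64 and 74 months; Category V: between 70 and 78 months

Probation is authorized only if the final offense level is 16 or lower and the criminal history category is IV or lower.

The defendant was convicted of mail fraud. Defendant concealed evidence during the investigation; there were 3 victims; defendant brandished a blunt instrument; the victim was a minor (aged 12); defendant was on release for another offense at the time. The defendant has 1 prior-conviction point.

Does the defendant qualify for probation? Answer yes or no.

Base offense level for mail fraud: 27.
§2 applies (level before this adjustment is 27 ≥ 9, so +3): 27 + 3 = 30.
§3 applies (level before this adjustment is 30 ≥ 25, so +4): 30 + 4 = 34.
§5 applies: 34 + 2 = 36.
§7 applies: 36 + 5 = 41.
§8 does not apply.
Level 41 exceeds the maximum of 30; capped at 30.
Final offense level: 30.
Criminal history: 1 prior point → Category I (0-3).
Level 30 falls in the 26-30 band.
Grid: Level 26-30 × Category I = 44-52 months.
Probation check: level 30 > 16 and category I ≤ IV → not eligible.

No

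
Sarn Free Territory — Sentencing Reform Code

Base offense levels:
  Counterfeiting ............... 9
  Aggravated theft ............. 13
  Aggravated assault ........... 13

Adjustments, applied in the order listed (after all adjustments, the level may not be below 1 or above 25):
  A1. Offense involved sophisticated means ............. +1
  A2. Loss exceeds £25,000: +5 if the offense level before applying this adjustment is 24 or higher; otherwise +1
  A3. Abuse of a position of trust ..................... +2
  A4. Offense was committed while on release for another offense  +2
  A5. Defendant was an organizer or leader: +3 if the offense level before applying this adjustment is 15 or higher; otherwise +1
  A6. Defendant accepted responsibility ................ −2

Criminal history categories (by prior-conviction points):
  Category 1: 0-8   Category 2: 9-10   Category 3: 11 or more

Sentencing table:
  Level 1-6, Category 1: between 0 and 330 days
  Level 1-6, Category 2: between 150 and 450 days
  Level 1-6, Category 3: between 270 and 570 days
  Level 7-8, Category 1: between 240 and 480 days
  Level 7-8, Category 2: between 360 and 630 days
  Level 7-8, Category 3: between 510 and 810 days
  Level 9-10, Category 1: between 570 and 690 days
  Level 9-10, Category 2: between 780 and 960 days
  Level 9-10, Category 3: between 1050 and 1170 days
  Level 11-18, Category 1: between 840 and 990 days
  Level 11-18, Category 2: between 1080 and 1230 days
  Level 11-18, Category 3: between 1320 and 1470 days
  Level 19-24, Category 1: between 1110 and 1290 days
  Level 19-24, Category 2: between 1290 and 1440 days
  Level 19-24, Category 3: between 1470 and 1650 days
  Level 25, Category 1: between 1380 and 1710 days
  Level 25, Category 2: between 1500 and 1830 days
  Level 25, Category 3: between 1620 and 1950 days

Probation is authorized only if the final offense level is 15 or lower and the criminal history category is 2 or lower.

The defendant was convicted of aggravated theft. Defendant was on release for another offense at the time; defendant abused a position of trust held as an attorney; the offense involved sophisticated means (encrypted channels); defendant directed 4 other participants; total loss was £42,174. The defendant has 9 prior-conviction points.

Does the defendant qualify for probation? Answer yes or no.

Base offense level for aggravated theft: 13.
A1 applies: 13 + 1 = 14.
A2 applies (level before this adjustment is 14 < 24, so +1): 14 + 1 = 15.
A3 applies: 15 + 2 = 17.
A4 applies: 17 + 2 = 19.
A5 applies (level before this adjustment is 19 ≥ 15, so +3): 19 + 3 = 22.
A6 does not apply.
Final offense level: 22.
Criminal history: 9 prior points → Category 2 (9-10).
Level 22 falls in the 19-24 band.
Grid: Level 19-24 × Category 2 = 1290-1440 days.
Probation check: level 22 > 15 and category 2 ≤ 2 → not eligible.

No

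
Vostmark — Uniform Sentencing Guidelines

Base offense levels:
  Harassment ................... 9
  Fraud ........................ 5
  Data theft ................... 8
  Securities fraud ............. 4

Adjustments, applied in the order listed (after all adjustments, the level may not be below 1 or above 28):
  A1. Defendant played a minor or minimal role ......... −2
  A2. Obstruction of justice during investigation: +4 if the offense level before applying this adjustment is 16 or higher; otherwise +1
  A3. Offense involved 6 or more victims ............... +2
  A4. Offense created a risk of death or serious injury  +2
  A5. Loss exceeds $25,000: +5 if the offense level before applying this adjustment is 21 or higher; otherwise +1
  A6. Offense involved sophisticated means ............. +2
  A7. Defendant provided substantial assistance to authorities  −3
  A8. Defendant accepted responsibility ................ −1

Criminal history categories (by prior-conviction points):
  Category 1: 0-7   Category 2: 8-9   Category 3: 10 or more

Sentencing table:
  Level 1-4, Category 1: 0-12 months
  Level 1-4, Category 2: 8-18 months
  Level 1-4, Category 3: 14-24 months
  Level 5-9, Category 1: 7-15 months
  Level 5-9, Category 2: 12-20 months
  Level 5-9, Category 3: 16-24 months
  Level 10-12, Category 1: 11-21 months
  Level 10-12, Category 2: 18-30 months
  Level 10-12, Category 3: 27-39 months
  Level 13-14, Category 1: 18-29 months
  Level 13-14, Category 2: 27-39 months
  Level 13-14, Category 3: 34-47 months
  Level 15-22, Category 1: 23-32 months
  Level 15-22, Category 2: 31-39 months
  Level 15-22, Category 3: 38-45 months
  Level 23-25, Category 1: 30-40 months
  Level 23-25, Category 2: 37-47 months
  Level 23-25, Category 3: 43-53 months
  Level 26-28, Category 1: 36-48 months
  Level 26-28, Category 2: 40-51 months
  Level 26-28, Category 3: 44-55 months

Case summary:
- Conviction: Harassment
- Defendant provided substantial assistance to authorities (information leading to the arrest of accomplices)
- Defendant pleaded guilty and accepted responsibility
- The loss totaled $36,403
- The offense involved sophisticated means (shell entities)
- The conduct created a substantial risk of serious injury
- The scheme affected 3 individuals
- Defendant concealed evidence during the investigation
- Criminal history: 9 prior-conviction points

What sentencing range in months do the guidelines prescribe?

Base offense level for harassment: 9.
A2 applies (level before this adjustment is 9 < 16, so +1): 9 + 1 = 10.
A3 does not apply.
A4 applies: 10 + 2 = 12.
A5 applies (level before this adjustment is 12 < 21, so +1): 12 + 1 = 13.
A6 applies: 13 + 2 = 15.
A7 applies: 15 − 3 = 12.
A8 applies: 12 − 1 = 11.
Final offense level: 11.
Criminal history: 9 prior points → Category 2 (8-9).
Level 11 falls in the 10-12 band.
Grid: Level 10-12 × Category 2 = 18-30 months.

18-30 months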